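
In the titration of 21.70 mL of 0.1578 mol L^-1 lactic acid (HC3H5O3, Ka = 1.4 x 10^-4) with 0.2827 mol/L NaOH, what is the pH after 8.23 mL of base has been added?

4.18

Initial n(HC3H5O3) = 0.1578 x 0.02170 = 0.003424 mol.
n(NaOH) added = 0.2827 x 0.008230 = 0.002327 mol, converting that many moles of HC3H5O3 to C3H5O3-.
Remaining n(HC3H5O3) = 0.001098 mol; n(C3H5O3-) = 0.002327 mol.
By Henderson-Hasselbalch, pH = pKa + log([A^-]/[HA]) = 3.85 + log(0.002327/0.001098) = 3.85 + (+0.33) = 4.18.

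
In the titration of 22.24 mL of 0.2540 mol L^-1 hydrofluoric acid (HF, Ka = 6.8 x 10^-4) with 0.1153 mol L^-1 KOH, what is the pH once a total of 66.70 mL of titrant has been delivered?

12.36

n(acid) = 0.2540 x 0.02224 = 0.005649 mol; n(KOH) added = 0.1153 x 0.06670 = 0.007691 mol.
Base is in excess by 0.007691 - 0.005649 = 0.002042 mol in a total volume of 0.08894 L.
[OH^-] = 0.002042/0.08894 = 0.02295 M, so pOH = 1.64 and pH = 14.00 - 1.64 = 12.36.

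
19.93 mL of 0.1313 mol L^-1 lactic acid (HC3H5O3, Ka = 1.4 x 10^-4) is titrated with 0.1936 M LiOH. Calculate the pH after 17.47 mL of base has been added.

n(acid) = 0.1313 x 0.01993 = 0.002617 mol; n(LiOH) added = 0.1936 x 0.01747 = 0.003382 mol.
Base is in excess by 0.003382 - 0.002617 = 0.0007654 mol in a total volume of 0.03740 L.
[OH^-] = 0.0007654/0.03740 = 0.02046 M, so pOH = 1.69 and pH = 14.00 - 1.69 = 12.31.

12.31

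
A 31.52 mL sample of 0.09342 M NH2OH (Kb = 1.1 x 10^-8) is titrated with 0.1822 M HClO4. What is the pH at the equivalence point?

n(NH2OH) = 0.09342 x 0.03152 = 0.002945 mol; V(HClO4) at equivalence = 0.002945/0.1822 = 0.01616 L.
At equivalence the base is fully converted to NH3OH+; total volume = 0.04768 L, so [NH3OH+] = 0.002945/0.04768 = 0.06176 M.
Ka(NH3OH+) = Kw/Kb = 1.0e-14 / 1.1 x 10^-8 = 9.09e-7.
[H^+] = sqrt(Ka x [NH3OH+]) = sqrt(9.09e-7 x 0.06176) = 0.000237 M.
pH = -log(0.000237) = 3.63.

3.63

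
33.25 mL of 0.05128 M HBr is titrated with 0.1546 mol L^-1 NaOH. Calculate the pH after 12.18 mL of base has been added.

11.59

n(acid) = 0.05128 x 0.03325 = 0.001705 mol; n(NaOH) added = 0.1546 x 0.01218 = 0.001883 mol.
Base is in excess by 0.001883 - 0.001705 = 0.0001780 mol in a total volume of 0.04543 L.
[OH^-] = 0.0001780/0.04543 = 0.003917 M, so pOH = 2.41 and pH = 14.00 - 2.41 = 11.59.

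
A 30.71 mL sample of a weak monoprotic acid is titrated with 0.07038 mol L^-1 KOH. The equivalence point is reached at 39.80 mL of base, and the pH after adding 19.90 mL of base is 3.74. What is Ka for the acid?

1.8 x 10^-4

19.90 mL is half of the equivalence volume, so this is the half-equivalence point where [HA] = [A^-].
At half-equivalence pH = pKa, so pKa = 3.74.
Ka = 10^(-3.74) = 1.8 x 10^-4.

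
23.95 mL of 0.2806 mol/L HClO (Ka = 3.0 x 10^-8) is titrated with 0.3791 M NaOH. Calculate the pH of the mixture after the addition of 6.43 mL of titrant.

7.28

Initial n(HClO) = 0.2806 x 0.02395 = 0.006720 mol.
n(NaOH) added = 0.3791 x 0.006430 = 0.002438 mol, converting that many moles of HClO to ClO-.
Remaining n(HClO) = 0.004283 mol; n(ClO-) = 0.002438 mol.
By Henderson-Hasselbalch, pH = pKa + log([A^-]/[HA]) = 7.52 + log(0.002438/0.004283) = 7.52 + (-0.24) = 7.28.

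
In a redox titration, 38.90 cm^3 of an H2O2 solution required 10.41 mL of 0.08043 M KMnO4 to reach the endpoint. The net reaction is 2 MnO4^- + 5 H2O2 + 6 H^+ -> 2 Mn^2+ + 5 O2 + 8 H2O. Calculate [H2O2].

0.0538 M

n(KMnO4) = 0.08043 x 0.01041 = 0.0008373 mol.
From the balanced equation, 2 mol KMnO4 reacts with 5 mol H2O2, so n(H2O2) = 0.0008373 x 5/2 = 0.002093 mol.
[H2O2] = 0.002093 / 0.03890 L = 0.0538 M.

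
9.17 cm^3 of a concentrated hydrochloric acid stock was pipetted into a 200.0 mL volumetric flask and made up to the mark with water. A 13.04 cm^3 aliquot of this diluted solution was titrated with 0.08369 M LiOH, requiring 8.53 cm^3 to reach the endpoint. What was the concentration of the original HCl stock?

1.19 M

n(LiOH) = 0.08369 x 0.008530 = 0.0007139 mol.
n(HCl) in the aliquot = 0.0007139 mol.
[diluted HCl] = 0.0007139 / 0.01304 = 0.05475 M.
Dilution factor = 200.0/9.170 = 21.81, so [stock] = 0.05475 x 21.81 = 1.19 M.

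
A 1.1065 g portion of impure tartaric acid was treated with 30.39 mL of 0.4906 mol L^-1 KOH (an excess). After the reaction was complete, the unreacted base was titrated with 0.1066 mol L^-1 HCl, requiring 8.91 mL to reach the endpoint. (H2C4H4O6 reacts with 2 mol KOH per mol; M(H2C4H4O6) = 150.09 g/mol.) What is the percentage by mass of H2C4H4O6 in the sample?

94.7%

Total n(KOH) added = 0.4906 x 0.03039 = 0.01491 mol.
n(HCl) used = 0.1066 x 0.008910 = 0.0009498 mol, which equals the excess n(KOH).
So n(KOH) consumed by the sample = 0.01491 - 0.0009498 = 0.01396 mol.
n(H2C4H4O6) = 0.01396 / 2 = 0.006980 mol.
mass H2C4H4O6 = 0.006980 x 150.09 = 1.048 g, so %H2C4H4O6 = 1.048/1.1065 x 100 = 94.7%.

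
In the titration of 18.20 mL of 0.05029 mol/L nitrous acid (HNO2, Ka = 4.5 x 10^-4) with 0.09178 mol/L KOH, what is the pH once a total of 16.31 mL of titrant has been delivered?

n(acid) = 0.05029 x 0.01820 = 0.0009153 mol; n(KOH) added = 0.09178 x 0.01631 = 0.001497 mol.
Base is in excess by 0.001497 - 0.0009153 = 0.0005817 mol in a total volume of 0.03451 L.
[OH^-] = 0.0005817/0.03451 = 0.01685 M, so pOH = 1.77 and pH = 14.00 - 1.77 = 12.23.

12.23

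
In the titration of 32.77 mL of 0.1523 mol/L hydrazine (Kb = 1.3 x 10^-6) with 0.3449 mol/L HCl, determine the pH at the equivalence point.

4.55

n(N2H4) = 0.1523 x 0.03277 = 0.004991 mol; V(HCl) at equivalence = 0.004991/0.3449 = 0.01447 L.
At equivalence the base is fully converted to N2H5+; total volume = 0.04724 L, so [N2H5+] = 0.004991/0.04724 = 0.1056 M.
Ka(N2H5+) = Kw/Kb = 1.0e-14 / 1.3 x 10^-6 = 7.69e-9.
[H^+] = sqrt(Ka x [N2H5+]) = sqrt(7.69e-9 x 0.1056) = 2.85e-5 M.
pH = -log(2.85e-5) = 4.55.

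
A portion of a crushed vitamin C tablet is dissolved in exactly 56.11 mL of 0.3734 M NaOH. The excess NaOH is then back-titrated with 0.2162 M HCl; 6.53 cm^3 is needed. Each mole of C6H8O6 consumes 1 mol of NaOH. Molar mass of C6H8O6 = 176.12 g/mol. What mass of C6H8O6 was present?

Total n(NaOH) added = 0.3734 x 0.05611 = 0.02095 mol.
n(HCl) used = 0.2162 x 0.006530 = 0.001412 mol, which equals the excess n(NaOH).
So n(NaOH) consumed by the sample = 0.02095 - 0.001412 = 0.01954 mol.
n(C6H8O6) = 0.01954 / 1 = 0.01954 mol.
mass = 0.01954 mol x 176.12 g/mol = 3.44 g.

3.44 g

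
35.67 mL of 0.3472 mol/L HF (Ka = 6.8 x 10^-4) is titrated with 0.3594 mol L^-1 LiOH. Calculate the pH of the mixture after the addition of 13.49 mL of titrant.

Initial n(HF) = 0.3472 x 0.03567 = 0.01238 mol.
n(LiOH) added = 0.3594 x 0.01349 = 0.004848 mol, converting that many moles of HF to F-.
Remaining n(HF) = 0.007536 mol; n(F-) = 0.004848 mol.
By Henderson-Hasselbalch, pH = pKa + log([A^-]/[HA]) = 3.17 + log(0.004848/0.007536) = 3.17 + (-0.19) = 2.98.

2.98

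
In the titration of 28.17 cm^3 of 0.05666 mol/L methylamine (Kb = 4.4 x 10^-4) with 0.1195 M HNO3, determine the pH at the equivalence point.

6.03

n(CH3NH2) = 0.05666 x 0.02817 = 0.001596 mol; V(HNO3) at equivalence = 0.001596/0.1195 = 0.01336 L.
At equivalence the base is fully converted to CH3NH3+; total volume = 0.04153 L, so [CH3NH3+] = 0.001596/0.04153 = 0.03844 M.
Ka(CH3NH3+) = Kw/Kb = 1.0e-14 / 4.4 x 10^-4 = 2.27e-11.
[H^+] = sqrt(Ka x [CH3NH3+]) = sqrt(2.27e-11 x 0.03844) = 9.35e-7 M.
pH = -log(9.35e-7) = 6.03.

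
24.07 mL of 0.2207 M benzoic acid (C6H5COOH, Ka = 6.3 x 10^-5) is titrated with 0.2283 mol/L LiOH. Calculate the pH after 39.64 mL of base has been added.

12.77

n(acid) = 0.2207 x 0.02407 = 0.005312 mol; n(LiOH) added = 0.2283 x 0.03964 = 0.009050 mol.
Base is in excess by 0.009050 - 0.005312 = 0.003738 mol in a total volume of 0.06371 L.
[OH^-] = 0.003738/0.06371 = 0.05867 M, so pOH = 1.23 and pH = 14.00 - 1.23 = 12.77.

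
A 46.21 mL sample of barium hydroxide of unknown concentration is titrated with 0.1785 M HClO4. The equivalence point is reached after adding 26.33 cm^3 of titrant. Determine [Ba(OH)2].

n(HClO4) delivered = 0.1785 x 0.02633 = 0.004700 mol.
The reaction is 1 Ba(OH)2 + 2 HClO4, so n(Ba(OH)2) = 0.004700 x 1/2 = 0.002350 mol.
[Ba(OH)2] = 0.002350 mol / 0.04621 L = 0.0509 M.

0.0509 M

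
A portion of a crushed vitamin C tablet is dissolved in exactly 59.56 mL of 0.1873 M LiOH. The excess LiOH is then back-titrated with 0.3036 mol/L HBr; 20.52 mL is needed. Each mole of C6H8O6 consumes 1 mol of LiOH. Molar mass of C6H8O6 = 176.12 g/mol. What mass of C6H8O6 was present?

Total n(LiOH) added = 0.1873 x 0.05956 = 0.01116 mol.
n(HBr) used = 0.3036 x 0.02052 = 0.006230 mol, which equals the excess n(LiOH).
So n(LiOH) consumed by the sample = 0.01116 - 0.006230 = 0.004926 mol.
n(C6H8O6) = 0.004926 / 1 = 0.004926 mol.
mass = 0.004926 mol x 176.12 g/mol = 0.868 g.

0.868 g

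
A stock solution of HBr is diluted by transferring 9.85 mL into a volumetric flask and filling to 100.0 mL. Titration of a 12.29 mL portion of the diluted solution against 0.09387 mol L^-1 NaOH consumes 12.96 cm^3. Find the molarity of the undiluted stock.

n(NaOH) = 0.09387 x 0.01296 = 0.001217 mol.
n(HBr) in the aliquot = 0.001217 mol.
[diluted HBr] = 0.001217 / 0.01229 = 0.09899 M.
Dilution factor = 100.0/9.850 = 10.15, so [stock] = 0.09899 x 10.15 = 1.00 M.

1.00 M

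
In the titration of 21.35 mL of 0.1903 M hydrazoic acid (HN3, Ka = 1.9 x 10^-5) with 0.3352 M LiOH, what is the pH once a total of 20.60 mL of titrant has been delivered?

12.83

n(acid) = 0.1903 x 0.02135 = 0.004063 mol; n(LiOH) added = 0.3352 x 0.02060 = 0.006905 mol.
Base is in excess by 0.006905 - 0.004063 = 0.002842 mol in a total volume of 0.04195 L.
[OH^-] = 0.002842/0.04195 = 0.06775 M, so pOH = 1.17 and pH = 14.00 - 1.17 = 12.83.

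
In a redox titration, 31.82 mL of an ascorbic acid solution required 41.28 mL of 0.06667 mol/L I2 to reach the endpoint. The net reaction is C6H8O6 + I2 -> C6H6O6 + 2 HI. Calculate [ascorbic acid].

0.0865 M

n(I2) = 0.06667 x 0.04128 = 0.002752 mol.
From the balanced equation, 1 mol I2 reacts with 1 mol ascorbic acid, so n(ascorbic acid) = 0.002752 x 1/1 = 0.002752 mol.
[ascorbic acid] = 0.002752 / 0.03182 L = 0.0865 M.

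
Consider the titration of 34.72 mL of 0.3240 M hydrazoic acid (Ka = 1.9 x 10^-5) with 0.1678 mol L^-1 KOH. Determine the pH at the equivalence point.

n(HN3) = 0.3240 x 0.03472 = 0.01125 mol; V(KOH) at equivalence = 0.01125/0.1678 = 0.06704 L.
At equivalence all the acid is converted to N3-; total volume = 0.03472 + 0.06704 = 0.1018 L, so [N3-] = 0.01125/0.1018 = 0.1105 M.
Kb = Kw/Ka = 1.0e-14 / 1.9 x 10^-5 = 5.26e-10.
[OH^-] = sqrt(Kb x [N3-]) = sqrt(5.26e-10 x 0.1105) = 7.63e-6 M.
pOH = 5.12, so pH = 14.00 - 5.12 = 8.88.

8.88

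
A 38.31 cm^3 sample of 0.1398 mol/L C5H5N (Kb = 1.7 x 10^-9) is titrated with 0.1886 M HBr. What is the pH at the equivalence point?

n(C5H5N) = 0.1398 x 0.03831 = 0.005356 mol; V(HBr) at equivalence = 0.005356/0.1886 = 0.02840 L.
At equivalence the base is fully converted to C5H5NH+; total volume = 0.06671 L, so [C5H5NH+] = 0.005356/0.06671 = 0.08029 M.
Ka(C5H5NH+) = Kw/Kb = 1.0e-14 / 1.7 x 10^-9 = 5.88e-6.
[H^+] = sqrt(Ka x [C5H5NH+]) = sqrt(5.88e-6 x 0.08029) = 0.000687 M.
pH = -log(0.000687) = 3.16.

3.16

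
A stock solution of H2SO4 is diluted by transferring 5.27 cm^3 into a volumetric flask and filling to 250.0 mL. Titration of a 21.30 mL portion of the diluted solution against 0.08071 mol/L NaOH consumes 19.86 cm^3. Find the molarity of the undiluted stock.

1.78 M

n(NaOH) = 0.08071 x 0.01986 = 0.001603 mol.
n(H2SO4) in the aliquot = 0.001603 x 1/2 = 0.0008015 mol.
[diluted H2SO4] = 0.0008015 / 0.02130 = 0.03763 M.
Dilution factor = 250.0/5.270 = 47.44, so [stock] = 0.03763 x 47.44 = 1.78 M.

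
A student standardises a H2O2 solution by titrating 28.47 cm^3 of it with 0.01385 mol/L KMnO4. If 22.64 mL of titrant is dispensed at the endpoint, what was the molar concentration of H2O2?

n(KMnO4) = 0.01385 x 0.02264 = 0.0003136 mol.
From the balanced equation, 2 mol KMnO4 reacts with 5 mol H2O2, so n(H2O2) = 0.0003136 x 5/2 = 0.0007839 mol.
[H2O2] = 0.0007839 / 0.02847 L = 0.0275 M.

0.0275 M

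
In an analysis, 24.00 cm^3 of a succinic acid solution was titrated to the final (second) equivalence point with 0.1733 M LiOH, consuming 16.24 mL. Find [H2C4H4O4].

n(LiOH) = 0.1733 x 0.01624 = 0.002814 mol.
At the final (second) equivalence point, 2 mol OH^- react per mol H2C4H4O4, so n(H2C4H4O4) = 0.002814 / 2 = 0.001407 mol.
[H2C4H4O4] = 0.001407 / 0.02400 L = 0.0586 M.

0.0586 M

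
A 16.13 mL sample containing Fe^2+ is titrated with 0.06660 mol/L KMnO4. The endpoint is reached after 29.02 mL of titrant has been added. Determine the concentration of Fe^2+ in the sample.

n(KMnO4) = 0.06660 x 0.02902 = 0.001933 mol.
From the balanced equation, 1 mol KMnO4 reacts with 5 mol Fe^2+, so n(Fe^2+) = 0.001933 x 5/1 = 0.009664 mol.
[Fe^2+] = 0.009664 / 0.01613 L = 0.599 M.

0.599 M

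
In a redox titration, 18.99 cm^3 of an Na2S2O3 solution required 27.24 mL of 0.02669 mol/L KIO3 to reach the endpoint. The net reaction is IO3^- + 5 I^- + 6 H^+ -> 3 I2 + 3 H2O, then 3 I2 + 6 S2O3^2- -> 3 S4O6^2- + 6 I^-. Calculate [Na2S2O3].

n(KIO3) = 0.02669 x 0.02724 = 0.0007270 mol.
From the balanced equation, 1 mol KIO3 reacts with 6 mol Na2S2O3, so n(Na2S2O3) = 0.0007270 x 6/1 = 0.004362 mol.
[Na2S2O3] = 0.004362 / 0.01899 L = 0.230 M.

0.230 M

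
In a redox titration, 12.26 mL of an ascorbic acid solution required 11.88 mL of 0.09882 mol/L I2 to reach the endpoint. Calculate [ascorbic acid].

0.0958 M

n(I2) = 0.09882 x 0.01188 = 0.001174 mol.
From the balanced equation, 1 mol I2 reacts with 1 mol ascorbic acid, so n(ascorbic acid) = 0.001174 x 1/1 = 0.001174 mol.
[ascorbic acid] = 0.001174 / 0.01226 L = 0.0958 M.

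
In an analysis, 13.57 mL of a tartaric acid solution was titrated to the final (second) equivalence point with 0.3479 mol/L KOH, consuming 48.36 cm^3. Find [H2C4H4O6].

0.620 M

n(KOH) = 0.3479 x 0.04836 = 0.01682 mol.
At the final (second) equivalence point, 2 mol OH^- react per mol H2C4H4O6, so n(H2C4H4O6) = 0.01682 / 2 = 0.008412 mol.
[H2C4H4O6] = 0.008412 / 0.01357 L = 0.620 M.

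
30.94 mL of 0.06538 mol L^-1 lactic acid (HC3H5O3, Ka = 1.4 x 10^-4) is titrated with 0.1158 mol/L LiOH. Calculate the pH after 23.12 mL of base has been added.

12.08

n(acid) = 0.06538 x 0.03094 = 0.002023 mol; n(LiOH) added = 0.1158 x 0.02312 = 0.002677 mol.
Base is in excess by 0.002677 - 0.002023 = 0.0006544 mol in a total volume of 0.05406 L.
[OH^-] = 0.0006544/0.05406 = 0.01211 M, so pOH = 1.92 and pH = 14.00 - 1.92 = 12.08.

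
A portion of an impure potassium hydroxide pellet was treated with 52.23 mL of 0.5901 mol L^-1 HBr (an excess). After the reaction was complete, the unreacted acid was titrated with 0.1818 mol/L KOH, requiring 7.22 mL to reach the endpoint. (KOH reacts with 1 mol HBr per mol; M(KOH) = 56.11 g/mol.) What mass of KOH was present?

Total n(HBr) added = 0.5901 x 0.05223 = 0.03082 mol.
n(KOH) used = 0.1818 x 0.007220 = 0.001313 mol, which equals the excess n(HBr).
So n(HBr) consumed by the sample = 0.03082 - 0.001313 = 0.02951 mol.
n(KOH) = 0.02951 / 1 = 0.02951 mol.
mass = 0.02951 mol x 56.11 g/mol = 1.66 g.

1.66 g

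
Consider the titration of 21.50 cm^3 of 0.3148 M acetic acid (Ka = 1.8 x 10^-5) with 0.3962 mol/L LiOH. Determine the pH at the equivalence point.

n(CH3COOH) = 0.3148 x 0.02150 = 0.006768 mol; V(LiOH) at equivalence = 0.006768/0.3962 = 0.01708 L.
At equivalence all the acid is converted to CH3COO-; total volume = 0.02150 + 0.01708 = 0.03858 L, so [CH3COO-] = 0.006768/0.03858 = 0.1754 M.
Kb = Kw/Ka = 1.0e-14 / 1.8 x 10^-5 = 5.56e-10.
[OH^-] = sqrt(Kb x [CH3COO-]) = sqrt(5.56e-10 x 0.1754) = 9.87e-6 M.
pOH = 5.01, so pH = 14.00 - 5.01 = 8.99.

8.99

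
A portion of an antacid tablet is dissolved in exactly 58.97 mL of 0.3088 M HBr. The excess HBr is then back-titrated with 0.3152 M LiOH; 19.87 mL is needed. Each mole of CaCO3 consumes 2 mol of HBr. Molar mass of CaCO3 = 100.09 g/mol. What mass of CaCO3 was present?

0.598 g

Total n(HBr) added = 0.3088 x 0.05897 = 0.01821 mol.
n(LiOH) used = 0.3152 x 0.01987 = 0.006263 mol, which equals the excess n(HBr).
So n(HBr) consumed by the sample = 0.01821 - 0.006263 = 0.01195 mol.
n(CaCO3) = 0.01195 / 2 = 0.005973 mol.
mass = 0.005973 mol x 100.09 g/mol = 0.598 g.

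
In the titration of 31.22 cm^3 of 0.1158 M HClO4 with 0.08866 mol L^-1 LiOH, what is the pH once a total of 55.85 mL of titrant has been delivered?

n(acid) = 0.1158 x 0.03122 = 0.003615 mol; n(LiOH) added = 0.08866 x 0.05585 = 0.004952 mol.
Base is in excess by 0.004952 - 0.003615 = 0.001336 mol in a total volume of 0.08707 L.
[OH^-] = 0.001336/0.08707 = 0.01535 M, so pOH = 1.81 and pH = 14.00 - 1.81 = 12.19.

12.19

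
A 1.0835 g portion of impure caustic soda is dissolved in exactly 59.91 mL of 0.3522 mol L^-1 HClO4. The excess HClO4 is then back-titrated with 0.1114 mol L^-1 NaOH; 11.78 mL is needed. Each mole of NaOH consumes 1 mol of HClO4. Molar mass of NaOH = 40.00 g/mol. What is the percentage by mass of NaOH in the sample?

73.1%

Total n(HClO4) added = 0.3522 x 0.05991 = 0.02110 mol.
n(NaOH) used = 0.1114 x 0.01178 = 0.001312 mol, which equals the excess n(HClO4).
So n(HClO4) consumed by the sample = 0.02110 - 0.001312 = 0.01979 mol.
n(NaOH) = 0.01979 / 1 = 0.01979 mol.
mass NaOH = 0.01979 x 40.00 = 0.7915 g, so %NaOH = 0.7915/1.0835 x 100 = 73.1%.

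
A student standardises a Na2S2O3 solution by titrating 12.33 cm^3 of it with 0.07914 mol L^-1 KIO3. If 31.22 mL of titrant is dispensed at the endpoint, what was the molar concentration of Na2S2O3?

1.20 M

n(KIO3) = 0.07914 x 0.03122 = 0.002471 mol.
From the balanced equation, 1 mol KIO3 reacts with 6 mol Na2S2O3, so n(Na2S2O3) = 0.002471 x 6/1 = 0.01482 mol.
[Na2S2O3] = 0.01482 / 0.01233 L = 1.20 M.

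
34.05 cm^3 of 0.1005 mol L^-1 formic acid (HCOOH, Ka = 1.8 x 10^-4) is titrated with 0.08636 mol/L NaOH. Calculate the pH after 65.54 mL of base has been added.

n(acid) = 0.1005 x 0.03405 = 0.003422 mol; n(NaOH) added = 0.08636 x 0.06554 = 0.005660 mol.
Base is in excess by 0.005660 - 0.003422 = 0.002238 mol in a total volume of 0.09959 L.
[OH^-] = 0.002238/0.09959 = 0.02247 M, so pOH = 1.65 and pH = 14.00 - 1.65 = 12.35.

12.35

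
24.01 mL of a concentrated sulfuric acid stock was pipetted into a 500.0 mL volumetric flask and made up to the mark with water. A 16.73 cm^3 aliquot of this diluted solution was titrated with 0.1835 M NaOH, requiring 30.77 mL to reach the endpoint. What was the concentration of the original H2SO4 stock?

n(NaOH) = 0.1835 x 0.03077 = 0.005646 mol.
n(H2SO4) in the aliquot = 0.005646 x 1/2 = 0.002823 mol.
[diluted H2SO4] = 0.002823 / 0.01673 = 0.1687 M.
Dilution factor = 500.0/24.01 = 20.82, so [stock] = 0.1687 x 20.82 = 3.51 M.

3.51 M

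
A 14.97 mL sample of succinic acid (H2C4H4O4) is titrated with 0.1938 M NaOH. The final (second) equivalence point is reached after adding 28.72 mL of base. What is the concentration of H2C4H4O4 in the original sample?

n(NaOH) = 0.1938 x 0.02872 = 0.005566 mol.
At the final (second) equivalence point, 2 mol OH^- react per mol H2C4H4O4, so n(H2C4H4O4) = 0.005566 / 2 = 0.002783 mol.
[H2C4H4O4] = 0.002783 / 0.01497 L = 0.186 M.

0.186 M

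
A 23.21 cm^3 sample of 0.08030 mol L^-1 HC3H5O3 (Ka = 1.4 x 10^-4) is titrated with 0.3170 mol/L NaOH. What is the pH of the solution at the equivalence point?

n(HC3H5O3) = 0.08030 x 0.02321 = 0.001864 mol; V(NaOH) at equivalence = 0.001864/0.3170 = 0.005879 L.
At equivalence all the acid is converted to C3H5O3-; total volume = 0.02321 + 0.005879 = 0.02909 L, so [C3H5O3-] = 0.001864/0.02909 = 0.06407 M.
Kb = Kw/Ka = 1.0e-14 / 1.4 x 10^-4 = 7.14e-11.
[OH^-] = sqrt(Kb x [C3H5O3-]) = sqrt(7.14e-11 x 0.06407) = 2.14e-6 M.
pOH = 5.67, so pH = 14.00 - 5.67 = 8.33.

8.33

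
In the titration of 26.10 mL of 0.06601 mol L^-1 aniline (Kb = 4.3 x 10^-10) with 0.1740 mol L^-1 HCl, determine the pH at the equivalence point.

2.98

n(C6H5NH2) = 0.06601 x 0.02610 = 0.001723 mol; V(HCl) at equivalence = 0.001723/0.1740 = 0.009902 L.
At equivalence the base is fully converted to C6H5NH3+; total volume = 0.03600 L, so [C6H5NH3+] = 0.001723/0.03600 = 0.04786 M.
Ka(C6H5NH3+) = Kw/Kb = 1.0e-14 / 4.3 x 10^-10 = 2.33e-5.
[H^+] = sqrt(Ka x [C6H5NH3+]) = sqrt(2.33e-5 x 0.04786) = 0.00105 M.
pH = -log(0.00105) = 2.98.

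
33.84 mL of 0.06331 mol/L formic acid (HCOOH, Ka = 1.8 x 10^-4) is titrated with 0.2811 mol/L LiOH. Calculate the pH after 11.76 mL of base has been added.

n(acid) = 0.06331 x 0.03384 = 0.002142 mol; n(LiOH) added = 0.2811 x 0.01176 = 0.003306 mol.
Base is in excess by 0.003306 - 0.002142 = 0.001163 mol in a total volume of 0.04560 L.
[OH^-] = 0.001163/0.04560 = 0.02551 M, so pOH = 1.59 and pH = 14.00 - 1.59 = 12.41.

12.41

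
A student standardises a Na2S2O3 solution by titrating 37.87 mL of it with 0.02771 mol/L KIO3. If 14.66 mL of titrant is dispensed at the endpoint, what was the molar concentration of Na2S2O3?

n(KIO3) = 0.02771 x 0.01466 = 0.0004062 mol.
From the balanced equation, 1 mol KIO3 reacts with 6 mol Na2S2O3, so n(Na2S2O3) = 0.0004062 x 6/1 = 0.002437 mol.
[Na2S2O3] = 0.002437 / 0.03787 L = 0.0644 M.

0.0644 M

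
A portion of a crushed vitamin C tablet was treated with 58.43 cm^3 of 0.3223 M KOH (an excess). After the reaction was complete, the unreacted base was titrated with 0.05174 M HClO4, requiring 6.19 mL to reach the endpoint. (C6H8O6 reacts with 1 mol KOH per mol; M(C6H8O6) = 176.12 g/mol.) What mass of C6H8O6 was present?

3.26 g

Total n(KOH) added = 0.3223 x 0.05843 = 0.01883 mol.
n(HClO4) used = 0.05174 x 0.006190 = 0.0003203 mol, which equals the excess n(KOH).
So n(KOH) consumed by the sample = 0.01883 - 0.0003203 = 0.01851 mol.
n(C6H8O6) = 0.01851 / 1 = 0.01851 mol.
mass = 0.01851 mol x 176.12 g/mol = 3.26 g.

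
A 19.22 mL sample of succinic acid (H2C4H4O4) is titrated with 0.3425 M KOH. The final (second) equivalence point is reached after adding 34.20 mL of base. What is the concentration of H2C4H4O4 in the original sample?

0.305 M

n(KOH) = 0.3425 x 0.03420 = 0.01171 mol.
At the final (second) equivalence point, 2 mol OH^- react per mol H2C4H4O4, so n(H2C4H4O4) = 0.01171 / 2 = 0.005857 mol.
[H2C4H4O4] = 0.005857 / 0.01922 L = 0.305 M.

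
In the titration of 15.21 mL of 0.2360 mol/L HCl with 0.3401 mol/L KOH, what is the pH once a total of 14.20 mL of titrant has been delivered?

n(acid) = 0.2360 x 0.01521 = 0.003590 mol; n(KOH) added = 0.3401 x 0.01420 = 0.004829 mol.
Base is in excess by 0.004829 - 0.003590 = 0.001240 mol in a total volume of 0.02941 L.
[OH^-] = 0.001240/0.02941 = 0.04216 M, so pOH = 1.38 and pH = 14.00 - 1.38 = 12.62.

12.62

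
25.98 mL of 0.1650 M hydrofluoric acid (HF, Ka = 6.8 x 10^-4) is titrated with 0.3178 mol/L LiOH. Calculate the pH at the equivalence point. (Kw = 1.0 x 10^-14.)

8.10

n(HF) = 0.1650 x 0.02598 = 0.004287 mol; V(LiOH) at equivalence = 0.004287/0.3178 = 0.01349 L.
At equivalence all the acid is converted to F-; total volume = 0.02598 + 0.01349 = 0.03947 L, so [F-] = 0.004287/0.03947 = 0.1086 M.
Kb = Kw/Ka = 1.0e-14 / 6.8 x 10^-4 = 1.47e-11.
[OH^-] = sqrt(Kb x [F-]) = sqrt(1.47e-11 x 0.1086) = 1.26e-6 M.
pOH = 5.90, so pH = 14.00 - 5.90 = 8.10.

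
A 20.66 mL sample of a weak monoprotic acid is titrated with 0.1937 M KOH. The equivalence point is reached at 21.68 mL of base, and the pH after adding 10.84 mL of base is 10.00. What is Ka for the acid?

10.84 mL is half of the equivalence volume, so this is the half-equivalence point where [HA] = [A^-].
At half-equivalence pH = pKa, so pKa = 10.00.
Ka = 10^(-10.00) = 1.0 x 10^-10.

1.0 x 10^-10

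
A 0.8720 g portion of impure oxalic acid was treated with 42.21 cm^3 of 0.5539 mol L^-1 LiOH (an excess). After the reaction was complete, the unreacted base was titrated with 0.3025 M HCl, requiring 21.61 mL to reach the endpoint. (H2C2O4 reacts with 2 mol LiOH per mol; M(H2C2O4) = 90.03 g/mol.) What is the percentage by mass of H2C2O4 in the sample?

Total n(LiOH) added = 0.5539 x 0.04221 = 0.02338 mol.
n(HCl) used = 0.3025 x 0.02161 = 0.006537 mol, which equals the excess n(LiOH).
So n(LiOH) consumed by the sample = 0.02338 - 0.006537 = 0.01684 mol.
n(H2C2O4) = 0.01684 / 2 = 0.008422 mol.
mass H2C2O4 = 0.008422 x 90.03 = 0.7582 g, so %H2C2O4 = 0.7582/0.8720 x 100 = 86.9%.

86.9%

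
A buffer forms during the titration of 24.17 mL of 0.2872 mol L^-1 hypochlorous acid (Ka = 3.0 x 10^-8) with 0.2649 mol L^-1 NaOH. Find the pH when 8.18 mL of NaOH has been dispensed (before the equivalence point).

Initial n(HClO) = 0.2872 x 0.02417 = 0.006942 mol.
n(NaOH) added = 0.2649 x 0.008180 = 0.002167 mol, converting that many moles of HClO to ClO-.
Remaining n(HClO) = 0.004775 mol; n(ClO-) = 0.002167 mol.
By Henderson-Hasselbalch, pH = pKa + log([A^-]/[HA]) = 7.52 + log(0.002167/0.004775) = 7.52 + (-0.34) = 7.18.

7.18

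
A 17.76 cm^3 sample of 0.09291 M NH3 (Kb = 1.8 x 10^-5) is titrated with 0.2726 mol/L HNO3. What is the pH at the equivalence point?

n(NH3) = 0.09291 x 0.01776 = 0.001650 mol; V(HNO3) at equivalence = 0.001650/0.2726 = 0.006053 L.
At equivalence the base is fully converted to NH4+; total volume = 0.02381 L, so [NH4+] = 0.001650/0.02381 = 0.06929 M.
Ka(NH4+) = Kw/Kb = 1.0e-14 / 1.8 x 10^-5 = 5.56e-10.
[H^+] = sqrt(Ka x [NH4+]) = sqrt(5.56e-10 x 0.06929) = 6.20e-6 M.
pH = -log(6.20e-6) = 5.21.

5.21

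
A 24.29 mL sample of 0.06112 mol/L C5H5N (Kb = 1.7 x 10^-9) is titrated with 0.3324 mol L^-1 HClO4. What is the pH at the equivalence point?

3.26

n(C5H5N) = 0.06112 x 0.02429 = 0.001485 mol; V(HClO4) at equivalence = 0.001485/0.3324 = 0.004466 L.
At equivalence the base is fully converted to C5H5NH+; total volume = 0.02876 L, so [C5H5NH+] = 0.001485/0.02876 = 0.05163 M.
Ka(C5H5NH+) = Kw/Kb = 1.0e-14 / 1.7 x 10^-9 = 5.88e-6.
[H^+] = sqrt(Ka x [C5H5NH+]) = sqrt(5.88e-6 x 0.05163) = 0.000551 M.
pH = -log(0.000551) = 3.26.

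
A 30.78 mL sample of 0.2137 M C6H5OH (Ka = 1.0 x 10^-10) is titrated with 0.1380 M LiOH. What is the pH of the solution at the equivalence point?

11.46

n(C6H5OH) = 0.2137 x 0.03078 = 0.006578 mol; V(LiOH) at equivalence = 0.006578/0.1380 = 0.04766 L.
At equivalence all the acid is converted to C6H5O-; total volume = 0.03078 + 0.04766 = 0.07844 L, so [C6H5O-] = 0.006578/0.07844 = 0.08385 M.
Kb = Kw/Ka = 1.0e-14 / 1.0 x 10^-10 = 0.000100.
[OH^-] = sqrt(Kb x [C6H5O-]) = sqrt(0.000100 x 0.08385) = 0.00290 M.
pOH = 2.54, so pH = 14.00 - 2.54 = 11.46.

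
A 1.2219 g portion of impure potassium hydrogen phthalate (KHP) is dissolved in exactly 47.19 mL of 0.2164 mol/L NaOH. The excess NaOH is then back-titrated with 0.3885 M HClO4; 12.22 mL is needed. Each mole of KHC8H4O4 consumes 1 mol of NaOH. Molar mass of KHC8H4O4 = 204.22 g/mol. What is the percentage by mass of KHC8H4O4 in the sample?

Total n(NaOH) added = 0.2164 x 0.04719 = 0.01021 mol.
n(HClO4) used = 0.3885 x 0.01222 = 0.004747 mol, which equals the excess n(NaOH).
So n(NaOH) consumed by the sample = 0.01021 - 0.004747 = 0.005464 mol.
n(KHC8H4O4) = 0.005464 / 1 = 0.005464 mol.
mass KHC8H4O4 = 0.005464 x 204.22 = 1.116 g, so %KHC8H4O4 = 1.116/1.2219 x 100 = 91.3%.

91.3%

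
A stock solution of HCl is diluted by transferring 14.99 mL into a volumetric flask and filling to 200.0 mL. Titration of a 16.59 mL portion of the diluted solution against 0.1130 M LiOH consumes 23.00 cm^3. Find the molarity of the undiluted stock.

n(LiOH) = 0.1130 x 0.02300 = 0.002599 mol.
n(HCl) in the aliquot = 0.002599 mol.
[diluted HCl] = 0.002599 / 0.01659 = 0.1567 M.
Dilution factor = 200.0/14.99 = 13.34, so [stock] = 0.1567 x 13.34 = 2.09 M.

2.09 M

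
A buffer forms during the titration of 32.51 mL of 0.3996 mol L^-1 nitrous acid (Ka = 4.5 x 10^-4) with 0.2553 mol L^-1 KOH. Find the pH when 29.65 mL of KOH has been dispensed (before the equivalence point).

3.49

Initial n(HNO2) = 0.3996 x 0.03251 = 0.01299 mol.
n(KOH) added = 0.2553 x 0.02965 = 0.007570 mol, converting that many moles of HNO2 to NO2-.
Remaining n(HNO2) = 0.005421 mol; n(NO2-) = 0.007570 mol.
By Henderson-Hasselbalch, pH = pKa + log([A^-]/[HA]) = 3.35 + log(0.007570/0.005421) = 3.35 + (+0.14) = 3.49.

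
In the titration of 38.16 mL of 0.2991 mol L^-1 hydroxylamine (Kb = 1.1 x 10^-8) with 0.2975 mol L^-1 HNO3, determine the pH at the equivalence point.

n(NH2OH) = 0.2991 x 0.03816 = 0.01141 mol; V(HNO3) at equivalence = 0.01141/0.2975 = 0.03837 L.
At equivalence the base is fully converted to NH3OH+; total volume = 0.07653 L, so [NH3OH+] = 0.01141/0.07653 = 0.1491 M.
Ka(NH3OH+) = Kw/Kb = 1.0e-14 / 1.1 x 10^-8 = 9.09e-7.
[H^+] = sqrt(Ka x [NH3OH+]) = sqrt(9.09e-7 x 0.1491) = 0.000368 M.
pH = -log(0.000368) = 3.43.

3.43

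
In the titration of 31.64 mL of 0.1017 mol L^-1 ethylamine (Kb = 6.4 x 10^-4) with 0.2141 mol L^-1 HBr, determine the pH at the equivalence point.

n(C2H5NH2) = 0.1017 x 0.03164 = 0.003218 mol; V(HBr) at equivalence = 0.003218/0.2141 = 0.01503 L.
At equivalence the base is fully converted to C2H5NH3+; total volume = 0.04667 L, so [C2H5NH3+] = 0.003218/0.04667 = 0.06895 M.
Ka(C2H5NH3+) = Kw/Kb = 1.0e-14 / 6.4 x 10^-4 = 1.56e-11.
[H^+] = sqrt(Ka x [C2H5NH3+]) = sqrt(1.56e-11 x 0.06895) = 1.04e-6 M.
pH = -log(1.04e-6) = 5.98.

5.98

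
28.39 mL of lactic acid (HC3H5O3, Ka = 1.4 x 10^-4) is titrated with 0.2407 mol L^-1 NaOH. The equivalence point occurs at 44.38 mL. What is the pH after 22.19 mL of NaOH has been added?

3.85

22.19 mL is exactly half the equivalence volume (44.38/2), i.e. the half-equivalence point.
There, n(HA) = n(A^-), so pH = pKa = -log(1.4 x 10^-4) = 3.85.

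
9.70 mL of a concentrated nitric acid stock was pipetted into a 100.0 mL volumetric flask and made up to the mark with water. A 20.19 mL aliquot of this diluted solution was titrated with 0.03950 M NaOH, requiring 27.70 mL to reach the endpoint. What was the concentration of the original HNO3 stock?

n(NaOH) = 0.03950 x 0.02770 = 0.001094 mol.
n(HNO3) in the aliquot = 0.001094 mol.
[diluted HNO3] = 0.001094 / 0.02019 = 0.05419 M.
Dilution factor = 100.0/9.700 = 10.31, so [stock] = 0.05419 x 10.31 = 0.559 M.

0.559 M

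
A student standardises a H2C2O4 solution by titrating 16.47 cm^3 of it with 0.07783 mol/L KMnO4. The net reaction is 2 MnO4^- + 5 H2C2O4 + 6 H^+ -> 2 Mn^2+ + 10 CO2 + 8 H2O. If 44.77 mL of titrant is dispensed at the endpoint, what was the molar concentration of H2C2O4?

0.529 M

n(KMnO4) = 0.07783 x 0.04477 = 0.003484 mol.
From the balanced equation, 2 mol KMnO4 reacts with 5 mol H2C2O4, so n(H2C2O4) = 0.003484 x 5/2 = 0.008711 mol.
[H2C2O4] = 0.008711 / 0.01647 L = 0.529 M.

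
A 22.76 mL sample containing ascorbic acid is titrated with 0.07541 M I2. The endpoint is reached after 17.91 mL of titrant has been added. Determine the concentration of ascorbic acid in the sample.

n(I2) = 0.07541 x 0.01791 = 0.001351 mol.
From the balanced equation, 1 mol I2 reacts with 1 mol ascorbic acid, so n(ascorbic acid) = 0.001351 x 1/1 = 0.001351 mol.
[ascorbic acid] = 0.001351 / 0.02276 L = 0.0593 M.

0.0593 M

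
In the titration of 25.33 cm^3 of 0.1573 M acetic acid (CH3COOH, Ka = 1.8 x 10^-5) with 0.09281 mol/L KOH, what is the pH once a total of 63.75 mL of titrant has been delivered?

n(acid) = 0.1573 x 0.02533 = 0.003984 mol; n(KOH) added = 0.09281 x 0.06375 = 0.005917 mol.
Base is in excess by 0.005917 - 0.003984 = 0.001932 mol in a total volume of 0.08908 L.
[OH^-] = 0.001932/0.08908 = 0.02169 M, so pOH = 1.66 and pH = 14.00 - 1.66 = 12.34.

12.34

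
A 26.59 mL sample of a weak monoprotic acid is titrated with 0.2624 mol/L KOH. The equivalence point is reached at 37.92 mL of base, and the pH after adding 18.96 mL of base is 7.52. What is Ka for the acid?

3.0 x 10^-8

18.96 mL is half of the equivalence volume, so this is the half-equivalence point where [HA] = [A^-].
At half-equivalence pH = pKa, so pKa = 7.52.
Ka = 10^(-7.52) = 3.0 x 10^-8.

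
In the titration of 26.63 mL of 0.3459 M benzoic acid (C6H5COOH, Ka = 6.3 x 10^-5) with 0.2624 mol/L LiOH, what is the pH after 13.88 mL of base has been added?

4.02

Initial n(C6H5COOH) = 0.3459 x 0.02663 = 0.009211 mol.
n(LiOH) added = 0.2624 x 0.01388 = 0.003642 mol, converting that many moles of C6H5COOH to C6H5COO-.
Remaining n(C6H5COOH) = 0.005569 mol; n(C6H5COO-) = 0.003642 mol.
By Henderson-Hasselbalch, pH = pKa + log([A^-]/[HA]) = 4.20 + log(0.003642/0.005569) = 4.20 + (-0.18) = 4.02.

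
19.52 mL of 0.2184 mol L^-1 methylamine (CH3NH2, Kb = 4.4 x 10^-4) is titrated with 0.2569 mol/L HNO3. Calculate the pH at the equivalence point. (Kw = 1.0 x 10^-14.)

n(CH3NH2) = 0.2184 x 0.01952 = 0.004263 mol; V(HNO3) at equivalence = 0.004263/0.2569 = 0.01659 L.
At equivalence the base is fully converted to CH3NH3+; total volume = 0.03611 L, so [CH3NH3+] = 0.004263/0.03611 = 0.1180 M.
Ka(CH3NH3+) = Kw/Kb = 1.0e-14 / 4.4 x 10^-4 = 2.27e-11.
[H^+] = sqrt(Ka x [CH3NH3+]) = sqrt(2.27e-11 x 0.1180) = 1.64e-6 M.
pH = -log(1.64e-6) = 5.79.

5.79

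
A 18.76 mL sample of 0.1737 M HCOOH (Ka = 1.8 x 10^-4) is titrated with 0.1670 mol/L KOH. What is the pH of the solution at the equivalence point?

8.34

n(HCOOH) = 0.1737 x 0.01876 = 0.003259 mol; V(KOH) at equivalence = 0.003259/0.1670 = 0.01951 L.
At equivalence all the acid is converted to HCOO-; total volume = 0.01876 + 0.01951 = 0.03827 L, so [HCOO-] = 0.003259/0.03827 = 0.08514 M.
Kb = Kw/Ka = 1.0e-14 / 1.8 x 10^-4 = 5.56e-11.
[OH^-] = sqrt(Kb x [HCOO-]) = sqrt(5.56e-11 x 0.08514) = 2.17e-6 M.
pOH = 5.66, so pH = 14.00 - 5.66 = 8.34.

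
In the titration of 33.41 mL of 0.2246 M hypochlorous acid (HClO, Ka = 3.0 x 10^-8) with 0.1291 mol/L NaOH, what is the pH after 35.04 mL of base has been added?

7.70

Initial n(HClO) = 0.2246 x 0.03341 = 0.007504 mol.
n(NaOH) added = 0.1291 x 0.03504 = 0.004524 mol, converting that many moles of HClO to ClO-.
Remaining n(HClO) = 0.002980 mol; n(ClO-) = 0.004524 mol.
By Henderson-Hasselbalch, pH = pKa + log([A^-]/[HA]) = 7.52 + log(0.004524/0.002980) = 7.52 + (+0.18) = 7.70.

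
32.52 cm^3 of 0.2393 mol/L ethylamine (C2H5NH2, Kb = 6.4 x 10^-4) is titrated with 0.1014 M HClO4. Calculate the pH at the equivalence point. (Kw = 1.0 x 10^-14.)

n(C2H5NH2) = 0.2393 x 0.03252 = 0.007782 mol; V(HClO4) at equivalence = 0.007782/0.1014 = 0.07675 L.
At equivalence the base is fully converted to C2H5NH3+; total volume = 0.1093 L, so [C2H5NH3+] = 0.007782/0.1093 = 0.07122 M.
Ka(C2H5NH3+) = Kw/Kb = 1.0e-14 / 6.4 x 10^-4 = 1.56e-11.
[H^+] = sqrt(Ka x [C2H5NH3+]) = sqrt(1.56e-11 x 0.07122) = 1.05e-6 M.
pH = -log(1.05e-6) = 5.98.

5.98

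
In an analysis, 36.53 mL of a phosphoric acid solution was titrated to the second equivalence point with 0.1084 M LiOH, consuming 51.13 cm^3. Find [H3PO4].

0.0759 M

n(LiOH) = 0.1084 x 0.05113 = 0.005542 mol.
At the second equivalence point, 2 mol OH^- react per mol H3PO4, so n(H3PO4) = 0.005542 / 2 = 0.002771 mol.
[H3PO4] = 0.002771 / 0.03653 L = 0.0759 M.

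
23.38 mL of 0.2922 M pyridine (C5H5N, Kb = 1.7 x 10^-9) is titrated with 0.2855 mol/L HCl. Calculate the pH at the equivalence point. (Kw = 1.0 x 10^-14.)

3.04

n(C5H5N) = 0.2922 x 0.02338 = 0.006832 mol; V(HCl) at equivalence = 0.006832/0.2855 = 0.02393 L.
At equivalence the base is fully converted to C5H5NH+; total volume = 0.04731 L, so [C5H5NH+] = 0.006832/0.04731 = 0.1444 M.
Ka(C5H5NH+) = Kw/Kb = 1.0e-14 / 1.7 x 10^-9 = 5.88e-6.
[H^+] = sqrt(Ka x [C5H5NH+]) = sqrt(5.88e-6 x 0.1444) = 0.000922 M.
pH = -log(0.000922) = 3.04.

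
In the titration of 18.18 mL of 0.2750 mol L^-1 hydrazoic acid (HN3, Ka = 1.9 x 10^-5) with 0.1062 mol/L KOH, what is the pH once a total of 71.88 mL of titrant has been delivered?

n(acid) = 0.2750 x 0.01818 = 0.005000 mol; n(KOH) added = 0.1062 x 0.07188 = 0.007634 mol.
Base is in excess by 0.007634 - 0.005000 = 0.002634 mol in a total volume of 0.09006 L.
[OH^-] = 0.002634/0.09006 = 0.02925 M, so pOH = 1.53 and pH = 14.00 - 1.53 = 12.47.

12.47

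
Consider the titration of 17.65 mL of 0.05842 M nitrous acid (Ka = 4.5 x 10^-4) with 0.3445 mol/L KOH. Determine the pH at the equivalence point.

n(HNO2) = 0.05842 x 0.01765 = 0.001031 mol; V(KOH) at equivalence = 0.001031/0.3445 = 0.002993 L.
At equivalence all the acid is converted to NO2-; total volume = 0.01765 + 0.002993 = 0.02064 L, so [NO2-] = 0.001031/0.02064 = 0.04995 M.
Kb = Kw/Ka = 1.0e-14 / 4.5 x 10^-4 = 2.22e-11.
[OH^-] = sqrt(Kb x [NO2-]) = sqrt(2.22e-11 x 0.04995) = 1.05e-6 M.
pOH = 5.98, so pH = 14.00 - 5.98 = 8.02.

8.02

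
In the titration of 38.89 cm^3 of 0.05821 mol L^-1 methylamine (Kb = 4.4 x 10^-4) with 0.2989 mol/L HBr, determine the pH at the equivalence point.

5.98

n(CH3NH2) = 0.05821 x 0.03889 = 0.002264 mol; V(HBr) at equivalence = 0.002264/0.2989 = 0.007574 L.
At equivalence the base is fully converted to CH3NH3+; total volume = 0.04646 L, so [CH3NH3+] = 0.002264/0.04646 = 0.04872 M.
Ka(CH3NH3+) = Kw/Kb = 1.0e-14 / 4.4 x 10^-4 = 2.27e-11.
[H^+] = sqrt(Ka x [CH3NH3+]) = sqrt(2.27e-11 x 0.04872) = 1.05e-6 M.
pH = -log(1.05e-6) = 5.98.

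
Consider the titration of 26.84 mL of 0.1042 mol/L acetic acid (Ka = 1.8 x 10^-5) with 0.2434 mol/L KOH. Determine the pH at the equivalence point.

8.80

n(CH3COOH) = 0.1042 x 0.02684 = 0.002797 mol; V(KOH) at equivalence = 0.002797/0.2434 = 0.01149 L.
At equivalence all the acid is converted to CH3COO-; total volume = 0.02684 + 0.01149 = 0.03833 L, so [CH3COO-] = 0.002797/0.03833 = 0.07296 M.
Kb = Kw/Ka = 1.0e-14 / 1.8 x 10^-5 = 5.56e-10.
[OH^-] = sqrt(Kb x [CH3COO-]) = sqrt(5.56e-10 x 0.07296) = 6.37e-6 M.
pOH = 5.20, so pH = 14.00 - 5.20 = 8.80.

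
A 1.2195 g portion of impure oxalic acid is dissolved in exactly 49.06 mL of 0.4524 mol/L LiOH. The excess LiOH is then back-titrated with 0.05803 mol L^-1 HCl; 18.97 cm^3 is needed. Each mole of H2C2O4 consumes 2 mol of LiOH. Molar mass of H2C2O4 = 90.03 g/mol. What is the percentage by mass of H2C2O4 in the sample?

Total n(LiOH) added = 0.4524 x 0.04906 = 0.02219 mol.
n(HCl) used = 0.05803 x 0.01897 = 0.001101 mol, which equals the excess n(LiOH).
So n(LiOH) consumed by the sample = 0.02219 - 0.001101 = 0.02109 mol.
n(H2C2O4) = 0.02109 / 2 = 0.01055 mol.
mass H2C2O4 = 0.01055 x 90.03 = 0.9495 g, so %H2C2O4 = 0.9495/1.2195 x 100 = 77.9%.

77.9%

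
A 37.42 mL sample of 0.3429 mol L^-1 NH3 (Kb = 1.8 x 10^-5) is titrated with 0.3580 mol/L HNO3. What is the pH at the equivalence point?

n(NH3) = 0.3429 x 0.03742 = 0.01283 mol; V(HNO3) at equivalence = 0.01283/0.3580 = 0.03584 L.
At equivalence the base is fully converted to NH4+; total volume = 0.07326 L, so [NH4+] = 0.01283/0.07326 = 0.1751 M.
Ka(NH4+) = Kw/Kb = 1.0e-14 / 1.8 x 10^-5 = 5.56e-10.
[H^+] = sqrt(Ka x [NH4+]) = sqrt(5.56e-10 x 0.1751) = 9.86e-6 M.
pH = -log(9.86e-6) = 5.01.

5.01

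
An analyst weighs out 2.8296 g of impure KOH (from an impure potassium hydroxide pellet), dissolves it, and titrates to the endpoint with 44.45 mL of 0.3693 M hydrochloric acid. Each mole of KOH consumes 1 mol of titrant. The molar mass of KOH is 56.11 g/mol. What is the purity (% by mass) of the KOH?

n(HCl) = 0.3693 x 0.04445 = 0.01642 mol.
n(KOH) = 0.01642 / 1 = 0.01642 mol.
mass of KOH = 0.01642 x 56.11 = 0.9211 g.
% purity = 0.9211 / 2.8296 x 100 = 32.6%.

32.6%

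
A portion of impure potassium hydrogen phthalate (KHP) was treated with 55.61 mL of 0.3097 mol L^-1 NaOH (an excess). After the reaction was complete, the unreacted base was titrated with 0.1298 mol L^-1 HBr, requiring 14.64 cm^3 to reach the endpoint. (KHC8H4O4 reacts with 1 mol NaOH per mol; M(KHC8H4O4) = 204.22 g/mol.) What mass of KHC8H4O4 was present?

Total n(NaOH) added = 0.3097 x 0.05561 = 0.01722 mol.
n(HBr) used = 0.1298 x 0.01464 = 0.001900 mol, which equals the excess n(NaOH).
So n(NaOH) consumed by the sample = 0.01722 - 0.001900 = 0.01532 mol.
n(KHC8H4O4) = 0.01532 / 1 = 0.01532 mol.
mass = 0.01532 mol x 204.22 g/mol = 3.13 g.

3.13 g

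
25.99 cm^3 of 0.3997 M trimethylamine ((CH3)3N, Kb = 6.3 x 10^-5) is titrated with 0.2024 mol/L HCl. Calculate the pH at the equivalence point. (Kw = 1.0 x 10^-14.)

5.34

n((CH3)3N) = 0.3997 x 0.02599 = 0.01039 mol; V(HCl) at equivalence = 0.01039/0.2024 = 0.05133 L.
At equivalence the base is fully converted to (CH3)3NH+; total volume = 0.07732 L, so [(CH3)3NH+] = 0.01039/0.07732 = 0.1344 M.
Ka((CH3)3NH+) = Kw/Kb = 1.0e-14 / 6.3 x 10^-5 = 1.59e-10.
[H^+] = sqrt(Ka x [(CH3)3NH+]) = sqrt(1.59e-10 x 0.1344) = 4.62e-6 M.
pH = -log(4.62e-6) = 5.34.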